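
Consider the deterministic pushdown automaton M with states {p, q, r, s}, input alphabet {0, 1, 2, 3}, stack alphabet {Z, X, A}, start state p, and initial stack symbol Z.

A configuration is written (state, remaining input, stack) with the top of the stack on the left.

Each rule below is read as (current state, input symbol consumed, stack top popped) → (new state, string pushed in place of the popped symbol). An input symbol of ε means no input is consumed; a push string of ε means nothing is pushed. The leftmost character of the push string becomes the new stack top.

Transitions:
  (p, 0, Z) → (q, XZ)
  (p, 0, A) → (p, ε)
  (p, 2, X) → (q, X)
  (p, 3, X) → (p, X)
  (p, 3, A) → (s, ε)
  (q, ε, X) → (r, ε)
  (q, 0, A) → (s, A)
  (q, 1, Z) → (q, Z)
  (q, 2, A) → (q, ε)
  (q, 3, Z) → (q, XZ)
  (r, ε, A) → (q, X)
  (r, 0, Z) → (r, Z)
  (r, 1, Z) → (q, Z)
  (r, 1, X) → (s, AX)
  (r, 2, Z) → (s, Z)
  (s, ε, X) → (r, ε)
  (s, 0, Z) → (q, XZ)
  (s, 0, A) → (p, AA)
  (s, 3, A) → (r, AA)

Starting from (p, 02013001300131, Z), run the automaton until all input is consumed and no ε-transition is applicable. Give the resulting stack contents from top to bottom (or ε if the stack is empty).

(p, 02013001300131, Z) ⊢ (q, 2013001300131, XZ) ⊢ (r, 2013001300131, Z) ⊢ (s, 013001300131, Z) ⊢ (q, 13001300131, XZ) ⊢ (r, 13001300131, Z) ⊢ (q, 3001300131, Z) ⊢ (q, 001300131, XZ) ⊢ (r, 001300131, Z) ⊢ (r, 01300131, Z) ⊢ (r, 1300131, Z) ⊢ (q, 300131, Z) ⊢ (q, 00131, XZ) ⊢ (r, 00131, Z) ⊢ (r, 0131, Z) ⊢ (r, 131, Z) ⊢ (q, 31, Z) ⊢ (q, 1, XZ) ⊢ (r, 1, Z) ⊢ (q, ε, Z)
All input consumed in state q with stack Z.

Z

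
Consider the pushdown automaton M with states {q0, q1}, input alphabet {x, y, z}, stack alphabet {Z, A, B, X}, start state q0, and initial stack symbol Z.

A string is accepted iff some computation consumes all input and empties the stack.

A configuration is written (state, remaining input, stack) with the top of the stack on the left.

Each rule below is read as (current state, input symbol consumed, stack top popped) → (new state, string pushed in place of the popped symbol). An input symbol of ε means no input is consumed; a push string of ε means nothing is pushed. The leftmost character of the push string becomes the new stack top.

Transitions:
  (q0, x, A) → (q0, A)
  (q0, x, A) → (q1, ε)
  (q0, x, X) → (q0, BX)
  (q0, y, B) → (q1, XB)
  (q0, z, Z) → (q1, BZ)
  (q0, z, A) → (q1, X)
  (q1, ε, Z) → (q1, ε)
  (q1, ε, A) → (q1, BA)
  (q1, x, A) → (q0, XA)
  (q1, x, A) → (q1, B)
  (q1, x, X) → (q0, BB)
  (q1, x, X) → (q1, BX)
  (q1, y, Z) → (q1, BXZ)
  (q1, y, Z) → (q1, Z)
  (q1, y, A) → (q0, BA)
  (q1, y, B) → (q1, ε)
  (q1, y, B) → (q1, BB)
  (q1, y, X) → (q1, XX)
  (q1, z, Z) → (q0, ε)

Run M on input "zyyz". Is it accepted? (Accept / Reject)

Accept

One accepting computation: (q0, zyyz, Z) ⊢ (q1, yyz, BZ) ⊢ (q1, yz, Z) ⊢ (q1, z, Z) ⊢ (q0, ε, ε)
All input consumed and the stack is empty.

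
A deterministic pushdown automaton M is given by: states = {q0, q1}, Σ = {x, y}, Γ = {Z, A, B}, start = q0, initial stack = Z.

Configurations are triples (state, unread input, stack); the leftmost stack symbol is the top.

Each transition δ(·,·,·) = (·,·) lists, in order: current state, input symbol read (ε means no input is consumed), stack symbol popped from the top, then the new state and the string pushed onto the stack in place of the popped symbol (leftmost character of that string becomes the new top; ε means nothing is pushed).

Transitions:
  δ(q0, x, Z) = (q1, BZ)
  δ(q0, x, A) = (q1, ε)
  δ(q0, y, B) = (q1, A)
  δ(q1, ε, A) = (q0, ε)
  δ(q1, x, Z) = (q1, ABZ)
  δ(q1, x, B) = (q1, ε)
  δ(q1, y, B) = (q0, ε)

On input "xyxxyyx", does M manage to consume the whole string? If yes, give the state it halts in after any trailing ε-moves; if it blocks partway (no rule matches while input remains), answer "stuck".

stuck

(q0, xyxxyyx, Z)
  read x, top Z: go to q1, push BZ → (q1, yxxyyx, BZ)
  read y, top B: go to q0, push ε → (q0, xxyyx, Z)
  read x, top Z: go to q1, push BZ → (q1, xyyx, BZ)
  read x, top B: go to q1, push ε → (q1, yyx, Z)
No transition for (q1, y, top Z); M blocks with input yyx remaining.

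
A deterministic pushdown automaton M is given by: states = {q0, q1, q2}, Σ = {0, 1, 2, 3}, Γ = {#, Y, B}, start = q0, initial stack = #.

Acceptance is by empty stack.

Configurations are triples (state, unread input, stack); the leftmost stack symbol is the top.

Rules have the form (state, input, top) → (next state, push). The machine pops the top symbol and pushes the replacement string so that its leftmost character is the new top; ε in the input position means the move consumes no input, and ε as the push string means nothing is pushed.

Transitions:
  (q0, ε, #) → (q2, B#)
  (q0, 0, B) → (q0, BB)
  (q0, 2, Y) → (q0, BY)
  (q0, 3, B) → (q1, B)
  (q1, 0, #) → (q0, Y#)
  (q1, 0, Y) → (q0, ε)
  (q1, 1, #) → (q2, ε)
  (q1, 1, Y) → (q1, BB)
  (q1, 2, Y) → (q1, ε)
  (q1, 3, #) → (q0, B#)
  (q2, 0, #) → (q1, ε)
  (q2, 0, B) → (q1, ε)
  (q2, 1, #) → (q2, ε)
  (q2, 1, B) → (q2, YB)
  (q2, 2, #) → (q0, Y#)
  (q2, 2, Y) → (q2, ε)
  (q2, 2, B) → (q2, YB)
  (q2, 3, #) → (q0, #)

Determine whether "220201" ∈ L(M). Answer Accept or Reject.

Reject

(q0, 220201, #)
  ε-move, top #: go to q2, push B# → (q2, 220201, B#)
  read 2, top B: go to q2, push YB → (q2, 20201, YB#)
  read 2, top Y: go to q2, push ε → (q2, 0201, B#)
  read 0, top B: go to q1, push ε → (q1, 201, #)
No transition applies at (q1, 201, #); input not fully consumed.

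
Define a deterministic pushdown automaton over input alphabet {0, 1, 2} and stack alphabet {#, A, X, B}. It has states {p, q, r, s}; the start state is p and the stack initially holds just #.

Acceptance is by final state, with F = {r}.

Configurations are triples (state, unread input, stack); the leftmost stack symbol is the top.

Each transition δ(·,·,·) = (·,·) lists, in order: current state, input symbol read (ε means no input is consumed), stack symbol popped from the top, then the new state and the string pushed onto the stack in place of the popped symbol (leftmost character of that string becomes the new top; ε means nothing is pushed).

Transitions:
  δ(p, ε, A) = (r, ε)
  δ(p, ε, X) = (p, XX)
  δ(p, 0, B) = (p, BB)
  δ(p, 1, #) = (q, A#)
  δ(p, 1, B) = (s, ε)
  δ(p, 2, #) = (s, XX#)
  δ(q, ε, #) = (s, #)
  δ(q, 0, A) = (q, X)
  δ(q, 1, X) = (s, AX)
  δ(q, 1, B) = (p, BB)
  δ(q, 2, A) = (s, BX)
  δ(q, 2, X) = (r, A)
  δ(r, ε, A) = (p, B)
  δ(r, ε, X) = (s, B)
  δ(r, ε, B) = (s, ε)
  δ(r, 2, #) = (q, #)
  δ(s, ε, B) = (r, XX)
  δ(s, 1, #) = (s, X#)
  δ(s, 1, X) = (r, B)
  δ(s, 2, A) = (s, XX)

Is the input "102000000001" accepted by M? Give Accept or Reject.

Accept

(p, 102000000001, #)
  read 1, top #: go to q, push A# → (q, 02000000001, A#)
  read 0, top A: go to q, push X → (q, 2000000001, X#)
  read 2, top X: go to r, push A → (r, 000000001, A#)
  ε-move, top A: go to p, push B → (p, 000000001, B#)
  read 0, top B: go to p, push BB → (p, 00000001, BB#)
  read 0, top B: go to p, push BB → (p, 0000001, BBB#)
  read 0, top B: go to p, push BB → (p, 000001, BBBB#)
  read 0, top B: go to p, push BB → (p, 00001, BBBBB#)
  read 0, top B: go to p, push BB → (p, 0001, BBBBBB#)
  read 0, top B: go to p, push BB → (p, 001, BBBBBBB#)
  read 0, top B: go to p, push BB → (p, 01, BBBBBBBB#)
  read 0, top B: go to p, push BB → (p, 1, BBBBBBBBB#)
  read 1, top B: go to s, push ε → (s, ε, BBBBBBBB#)
  ε-move, top B: go to r, push XX → (r, ε, XXBBBBBBB#)
All input consumed; state r ∈ F.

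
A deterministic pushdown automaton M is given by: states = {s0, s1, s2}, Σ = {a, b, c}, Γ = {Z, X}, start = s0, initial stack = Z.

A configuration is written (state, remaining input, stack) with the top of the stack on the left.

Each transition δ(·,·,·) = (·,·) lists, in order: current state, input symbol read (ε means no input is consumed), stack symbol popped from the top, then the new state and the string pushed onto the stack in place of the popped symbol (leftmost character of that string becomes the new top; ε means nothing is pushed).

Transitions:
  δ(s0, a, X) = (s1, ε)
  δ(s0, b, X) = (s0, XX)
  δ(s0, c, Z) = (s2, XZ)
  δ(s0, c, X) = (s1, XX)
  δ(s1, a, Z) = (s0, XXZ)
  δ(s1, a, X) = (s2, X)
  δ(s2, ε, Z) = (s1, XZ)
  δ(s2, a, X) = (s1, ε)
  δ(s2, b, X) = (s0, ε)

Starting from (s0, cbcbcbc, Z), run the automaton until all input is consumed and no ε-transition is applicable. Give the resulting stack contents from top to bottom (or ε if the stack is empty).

XZ

(s0, cbcbcbc, Z)
  read c, top Z: go to s2, push XZ → (s2, bcbcbc, XZ)
  read b, top X: go to s0, push ε → (s0, cbcbc, Z)
  read c, top Z: go to s2, push XZ → (s2, bcbc, XZ)
  read b, top X: go to s0, push ε → (s0, cbc, Z)
  read c, top Z: go to s2, push XZ → (s2, bc, XZ)
  read b, top X: go to s0, push ε → (s0, c, Z)
  read c, top Z: go to s2, push XZ → (s2, ε, XZ)
All input consumed in state s2 with stack XZ.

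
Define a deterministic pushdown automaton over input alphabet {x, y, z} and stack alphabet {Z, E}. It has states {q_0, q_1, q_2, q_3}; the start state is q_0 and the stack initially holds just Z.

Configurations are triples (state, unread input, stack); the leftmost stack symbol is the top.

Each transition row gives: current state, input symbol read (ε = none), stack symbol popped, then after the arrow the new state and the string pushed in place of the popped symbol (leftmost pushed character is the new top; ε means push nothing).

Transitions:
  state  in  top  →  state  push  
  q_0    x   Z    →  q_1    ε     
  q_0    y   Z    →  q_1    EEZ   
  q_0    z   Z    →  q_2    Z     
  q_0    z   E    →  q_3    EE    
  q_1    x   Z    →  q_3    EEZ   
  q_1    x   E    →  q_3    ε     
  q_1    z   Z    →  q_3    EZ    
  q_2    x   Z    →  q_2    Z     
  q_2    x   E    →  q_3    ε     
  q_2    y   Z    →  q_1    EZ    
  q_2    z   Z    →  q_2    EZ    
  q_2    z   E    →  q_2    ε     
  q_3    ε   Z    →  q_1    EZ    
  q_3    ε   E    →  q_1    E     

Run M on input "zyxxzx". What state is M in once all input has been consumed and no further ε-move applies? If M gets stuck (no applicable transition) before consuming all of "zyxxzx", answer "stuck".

stuck

(q_0, zyxxzx, Z)
  read z, top Z: go to q_2, push Z → (q_2, yxxzx, Z)
  read y, top Z: go to q_1, push EZ → (q_1, xxzx, EZ)
  read x, top E: go to q_3, push ε → (q_3, xzx, Z)
  ε-move, top Z: go to q_1, push EZ → (q_1, xzx, EZ)
  read x, top E: go to q_3, push ε → (q_3, zx, Z)
  ε-move, top Z: go to q_1, push EZ → (q_1, zx, EZ)
No transition for (q_1, z, top E); M blocks with input zx remaining.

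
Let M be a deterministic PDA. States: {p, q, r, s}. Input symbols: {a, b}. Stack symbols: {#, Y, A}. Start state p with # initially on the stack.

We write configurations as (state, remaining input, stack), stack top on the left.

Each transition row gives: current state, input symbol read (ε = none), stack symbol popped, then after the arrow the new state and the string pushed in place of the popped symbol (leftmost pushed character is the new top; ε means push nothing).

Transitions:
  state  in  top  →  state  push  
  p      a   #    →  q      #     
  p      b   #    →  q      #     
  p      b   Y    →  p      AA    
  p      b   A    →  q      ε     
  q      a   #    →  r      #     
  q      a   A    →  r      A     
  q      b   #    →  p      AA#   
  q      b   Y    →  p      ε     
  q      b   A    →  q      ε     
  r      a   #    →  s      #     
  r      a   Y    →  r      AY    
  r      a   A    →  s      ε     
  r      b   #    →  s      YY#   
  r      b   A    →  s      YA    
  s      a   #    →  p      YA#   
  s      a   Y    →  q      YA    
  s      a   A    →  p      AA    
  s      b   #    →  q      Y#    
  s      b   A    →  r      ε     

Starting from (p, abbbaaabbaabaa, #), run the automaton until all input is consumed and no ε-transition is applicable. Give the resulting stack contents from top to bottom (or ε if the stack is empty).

YA#

(p, abbbaaabbaabaa, #)
  read a, top #: go to q, push # → (q, bbbaaabbaabaa, #)
  read b, top #: go to p, push AA# → (p, bbaaabbaabaa, AA#)
  read b, top A: go to q, push ε → (q, baaabbaabaa, A#)
  read b, top A: go to q, push ε → (q, aaabbaabaa, #)
  read a, top #: go to r, push # → (r, aabbaabaa, #)
  read a, top #: go to s, push # → (s, abbaabaa, #)
  read a, top #: go to p, push YA# → (p, bbaabaa, YA#)
  read b, top Y: go to p, push AA → (p, baabaa, AAA#)
  read b, top A: go to q, push ε → (q, aabaa, AA#)
  read a, top A: go to r, push A → (r, abaa, AA#)
  read a, top A: go to s, push ε → (s, baa, A#)
  read b, top A: go to r, push ε → (r, aa, #)
  read a, top #: go to s, push # → (s, a, #)
  read a, top #: go to p, push YA# → (p, ε, YA#)
All input consumed in state p with stack YA#.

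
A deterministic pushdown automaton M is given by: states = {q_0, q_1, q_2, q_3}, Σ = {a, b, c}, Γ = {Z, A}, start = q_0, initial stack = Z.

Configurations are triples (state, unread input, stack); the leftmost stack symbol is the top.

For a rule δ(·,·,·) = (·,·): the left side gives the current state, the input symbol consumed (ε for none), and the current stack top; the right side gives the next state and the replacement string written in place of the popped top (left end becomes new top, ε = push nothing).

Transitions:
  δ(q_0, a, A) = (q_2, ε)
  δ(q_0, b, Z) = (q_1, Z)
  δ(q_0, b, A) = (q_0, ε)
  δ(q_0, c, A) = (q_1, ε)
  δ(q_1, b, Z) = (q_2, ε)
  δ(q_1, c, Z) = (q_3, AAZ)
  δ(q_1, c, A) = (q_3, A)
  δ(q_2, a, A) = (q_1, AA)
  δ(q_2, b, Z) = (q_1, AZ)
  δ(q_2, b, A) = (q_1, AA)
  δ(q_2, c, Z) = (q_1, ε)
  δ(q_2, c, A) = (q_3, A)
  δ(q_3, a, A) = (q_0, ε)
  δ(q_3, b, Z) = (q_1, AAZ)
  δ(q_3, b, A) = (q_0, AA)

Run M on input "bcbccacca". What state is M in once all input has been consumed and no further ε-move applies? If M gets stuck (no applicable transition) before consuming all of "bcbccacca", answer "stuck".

q_0

(q_0, bcbccacca, Z) ⊢ (q_1, cbccacca, Z) ⊢ (q_3, bccacca, AAZ) ⊢ (q_0, ccacca, AAAZ) ⊢ (q_1, cacca, AAZ) ⊢ (q_3, acca, AAZ) ⊢ (q_0, cca, AZ) ⊢ (q_1, ca, Z) ⊢ (q_3, a, AAZ) ⊢ (q_0, ε, AZ)
All input consumed; M is in state q_0.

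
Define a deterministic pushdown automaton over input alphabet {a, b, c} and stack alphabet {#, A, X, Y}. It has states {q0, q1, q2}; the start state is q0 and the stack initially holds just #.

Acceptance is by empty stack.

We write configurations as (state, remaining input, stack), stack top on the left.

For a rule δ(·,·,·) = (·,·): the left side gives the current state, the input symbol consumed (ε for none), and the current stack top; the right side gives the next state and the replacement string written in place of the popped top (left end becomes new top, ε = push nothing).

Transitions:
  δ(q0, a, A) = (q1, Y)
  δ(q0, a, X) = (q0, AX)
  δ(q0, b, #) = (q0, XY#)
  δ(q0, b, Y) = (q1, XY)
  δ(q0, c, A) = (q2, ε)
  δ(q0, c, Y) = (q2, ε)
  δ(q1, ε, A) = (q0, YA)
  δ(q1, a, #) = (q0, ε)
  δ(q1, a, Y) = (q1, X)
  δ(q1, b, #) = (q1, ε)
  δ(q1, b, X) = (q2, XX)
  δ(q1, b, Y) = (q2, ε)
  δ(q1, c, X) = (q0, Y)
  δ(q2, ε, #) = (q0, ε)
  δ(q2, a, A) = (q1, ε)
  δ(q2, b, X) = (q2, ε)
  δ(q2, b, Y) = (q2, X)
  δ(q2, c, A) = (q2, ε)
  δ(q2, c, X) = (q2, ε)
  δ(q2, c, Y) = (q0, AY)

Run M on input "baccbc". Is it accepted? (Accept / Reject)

Accept

(q0, baccbc, #)
  read b, top #: go to q0, push XY# → (q0, accbc, XY#)
  read a, top X: go to q0, push AX → (q0, ccbc, AXY#)
  read c, top A: go to q2, push ε → (q2, cbc, XY#)
  read c, top X: go to q2, push ε → (q2, bc, Y#)
  read b, top Y: go to q2, push X → (q2, c, X#)
  read c, top X: go to q2, push ε → (q2, ε, #)
  ε-move, top #: go to q0, push ε → (q0, ε, ε)
All input consumed and the stack is empty.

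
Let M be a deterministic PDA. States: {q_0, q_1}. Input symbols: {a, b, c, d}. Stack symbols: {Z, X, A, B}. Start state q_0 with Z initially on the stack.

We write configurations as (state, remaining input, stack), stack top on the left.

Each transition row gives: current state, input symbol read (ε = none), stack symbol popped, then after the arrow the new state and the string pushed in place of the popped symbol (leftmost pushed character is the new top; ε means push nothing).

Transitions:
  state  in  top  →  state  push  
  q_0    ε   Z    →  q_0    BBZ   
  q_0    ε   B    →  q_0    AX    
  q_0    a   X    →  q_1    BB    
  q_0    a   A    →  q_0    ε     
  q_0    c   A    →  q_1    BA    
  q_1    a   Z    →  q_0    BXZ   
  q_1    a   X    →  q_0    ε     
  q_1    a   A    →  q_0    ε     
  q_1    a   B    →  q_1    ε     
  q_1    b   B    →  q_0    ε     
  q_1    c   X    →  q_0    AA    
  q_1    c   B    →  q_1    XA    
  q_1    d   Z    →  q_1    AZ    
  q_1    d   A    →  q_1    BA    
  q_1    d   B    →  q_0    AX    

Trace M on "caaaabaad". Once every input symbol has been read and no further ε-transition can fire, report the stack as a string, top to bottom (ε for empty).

(q_0, caaaabaad, Z) ⊢ (q_0, caaaabaad, BBZ) ⊢ (q_0, caaaabaad, AXBZ) ⊢ (q_1, aaaabaad, BAXBZ) ⊢ (q_1, aaabaad, AXBZ) ⊢ (q_0, aabaad, XBZ) ⊢ (q_1, abaad, BBBZ) ⊢ (q_1, baad, BBZ) ⊢ (q_0, aad, BZ) ⊢ (q_0, aad, AXZ) ⊢ (q_0, ad, XZ) ⊢ (q_1, d, BBZ) ⊢ (q_0, ε, AXBZ)
All input consumed in state q_0 with stack AXBZ.

AXBZ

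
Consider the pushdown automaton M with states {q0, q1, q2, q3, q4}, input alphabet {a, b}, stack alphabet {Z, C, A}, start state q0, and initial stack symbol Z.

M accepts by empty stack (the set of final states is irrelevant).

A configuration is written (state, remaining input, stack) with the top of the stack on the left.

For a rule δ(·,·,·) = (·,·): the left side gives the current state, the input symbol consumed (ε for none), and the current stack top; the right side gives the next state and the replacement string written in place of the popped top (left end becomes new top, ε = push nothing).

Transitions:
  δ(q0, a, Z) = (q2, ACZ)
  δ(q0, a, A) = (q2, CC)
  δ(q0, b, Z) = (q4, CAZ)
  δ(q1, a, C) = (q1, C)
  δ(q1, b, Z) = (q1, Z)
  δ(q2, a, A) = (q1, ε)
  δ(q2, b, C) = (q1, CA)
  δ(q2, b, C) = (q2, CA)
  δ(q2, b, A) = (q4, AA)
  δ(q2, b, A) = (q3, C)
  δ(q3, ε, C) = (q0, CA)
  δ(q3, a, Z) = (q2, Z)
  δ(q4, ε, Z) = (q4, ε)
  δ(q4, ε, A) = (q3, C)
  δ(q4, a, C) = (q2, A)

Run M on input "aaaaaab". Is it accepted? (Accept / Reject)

Reject

No computation consumes all input and empties the stack.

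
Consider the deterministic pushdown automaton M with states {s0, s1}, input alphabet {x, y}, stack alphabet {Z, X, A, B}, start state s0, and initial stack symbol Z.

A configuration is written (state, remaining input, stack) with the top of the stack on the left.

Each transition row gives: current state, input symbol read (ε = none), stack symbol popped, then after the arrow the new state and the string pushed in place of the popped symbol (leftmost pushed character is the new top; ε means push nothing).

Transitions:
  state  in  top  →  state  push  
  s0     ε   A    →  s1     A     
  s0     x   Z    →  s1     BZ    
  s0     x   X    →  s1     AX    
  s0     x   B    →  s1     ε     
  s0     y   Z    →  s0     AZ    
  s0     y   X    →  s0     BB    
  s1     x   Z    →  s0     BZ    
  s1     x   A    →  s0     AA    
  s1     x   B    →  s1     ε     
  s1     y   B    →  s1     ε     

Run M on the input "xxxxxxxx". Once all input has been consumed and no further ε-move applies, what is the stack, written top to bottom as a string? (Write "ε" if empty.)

(s0, xxxxxxxx, Z)
  read x, top Z: go to s1, push BZ → (s1, xxxxxxx, BZ)
  read x, top B: go to s1, push ε → (s1, xxxxxx, Z)
  read x, top Z: go to s0, push BZ → (s0, xxxxx, BZ)
  read x, top B: go to s1, push ε → (s1, xxxx, Z)
  read x, top Z: go to s0, push BZ → (s0, xxx, BZ)
  read x, top B: go to s1, push ε → (s1, xx, Z)
  read x, top Z: go to s0, push BZ → (s0, x, BZ)
  read x, top B: go to s1, push ε → (s1, ε, Z)
All input consumed in state s1 with stack Z.

Z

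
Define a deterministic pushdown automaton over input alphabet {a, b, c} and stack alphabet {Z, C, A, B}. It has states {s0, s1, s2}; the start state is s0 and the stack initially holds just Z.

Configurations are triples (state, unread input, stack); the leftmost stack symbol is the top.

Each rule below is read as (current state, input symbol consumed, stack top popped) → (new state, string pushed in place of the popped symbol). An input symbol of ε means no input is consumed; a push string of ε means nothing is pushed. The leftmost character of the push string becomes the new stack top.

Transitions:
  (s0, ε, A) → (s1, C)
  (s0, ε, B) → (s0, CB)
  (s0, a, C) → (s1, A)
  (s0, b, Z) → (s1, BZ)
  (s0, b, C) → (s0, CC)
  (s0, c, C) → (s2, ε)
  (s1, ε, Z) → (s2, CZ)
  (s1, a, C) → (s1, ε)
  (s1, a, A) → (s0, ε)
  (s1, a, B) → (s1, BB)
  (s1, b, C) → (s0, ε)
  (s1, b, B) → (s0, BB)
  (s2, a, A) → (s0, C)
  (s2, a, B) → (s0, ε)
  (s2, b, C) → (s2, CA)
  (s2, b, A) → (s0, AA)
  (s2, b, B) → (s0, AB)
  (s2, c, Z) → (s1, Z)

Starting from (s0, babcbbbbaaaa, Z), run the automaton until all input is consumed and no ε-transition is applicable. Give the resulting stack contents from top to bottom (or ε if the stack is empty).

(s0, babcbbbbaaaa, Z) ⊢ (s1, abcbbbbaaaa, BZ) ⊢ (s1, bcbbbbaaaa, BBZ) ⊢ (s0, cbbbbaaaa, BBBZ) ⊢ (s0, cbbbbaaaa, CBBBZ) ⊢ (s2, bbbbaaaa, BBBZ) ⊢ (s0, bbbaaaa, ABBBZ) ⊢ (s1, bbbaaaa, CBBBZ) ⊢ (s0, bbaaaa, BBBZ) ⊢ (s0, bbaaaa, CBBBZ) ⊢ (s0, baaaa, CCBBBZ) ⊢ (s0, aaaa, CCCBBBZ) ⊢ (s1, aaa, ACCBBBZ) ⊢ (s0, aa, CCBBBZ) ⊢ (s1, a, ACBBBZ) ⊢ (s0, ε, CBBBZ)
All input consumed in state s0 with stack CBBBZ.

CBBBZ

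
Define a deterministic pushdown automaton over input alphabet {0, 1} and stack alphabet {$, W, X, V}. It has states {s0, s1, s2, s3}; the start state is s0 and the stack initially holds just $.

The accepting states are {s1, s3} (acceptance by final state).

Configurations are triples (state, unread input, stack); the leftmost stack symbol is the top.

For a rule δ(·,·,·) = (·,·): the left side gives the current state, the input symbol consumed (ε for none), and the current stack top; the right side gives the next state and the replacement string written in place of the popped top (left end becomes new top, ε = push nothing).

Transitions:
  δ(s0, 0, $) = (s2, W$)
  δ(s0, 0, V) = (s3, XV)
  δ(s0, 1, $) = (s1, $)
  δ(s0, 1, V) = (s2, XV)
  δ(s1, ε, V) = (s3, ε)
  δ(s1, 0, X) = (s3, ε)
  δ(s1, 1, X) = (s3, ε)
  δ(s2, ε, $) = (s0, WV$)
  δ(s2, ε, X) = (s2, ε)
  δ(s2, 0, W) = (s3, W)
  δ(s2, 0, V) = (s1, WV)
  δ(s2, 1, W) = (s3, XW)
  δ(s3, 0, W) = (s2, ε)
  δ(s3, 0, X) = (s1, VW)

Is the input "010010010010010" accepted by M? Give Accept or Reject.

Accept

(s0, 010010010010010, $) ⊢ (s2, 10010010010010, W$) ⊢ (s3, 0010010010010, XW$) ⊢ (s1, 010010010010, VWW$) ⊢ (s3, 010010010010, WW$) ⊢ (s2, 10010010010, W$) ⊢ (s3, 0010010010, XW$) ⊢ (s1, 010010010, VWW$) ⊢ (s3, 010010010, WW$) ⊢ (s2, 10010010, W$) ⊢ (s3, 0010010, XW$) ⊢ (s1, 010010, VWW$) ⊢ (s3, 010010, WW$) ⊢ (s2, 10010, W$) ⊢ (s3, 0010, XW$) ⊢ (s1, 010, VWW$) ⊢ (s3, 010, WW$) ⊢ (s2, 10, W$) ⊢ (s3, 0, XW$) ⊢ (s1, ε, VWW$)
All input consumed; state s1 ∈ F.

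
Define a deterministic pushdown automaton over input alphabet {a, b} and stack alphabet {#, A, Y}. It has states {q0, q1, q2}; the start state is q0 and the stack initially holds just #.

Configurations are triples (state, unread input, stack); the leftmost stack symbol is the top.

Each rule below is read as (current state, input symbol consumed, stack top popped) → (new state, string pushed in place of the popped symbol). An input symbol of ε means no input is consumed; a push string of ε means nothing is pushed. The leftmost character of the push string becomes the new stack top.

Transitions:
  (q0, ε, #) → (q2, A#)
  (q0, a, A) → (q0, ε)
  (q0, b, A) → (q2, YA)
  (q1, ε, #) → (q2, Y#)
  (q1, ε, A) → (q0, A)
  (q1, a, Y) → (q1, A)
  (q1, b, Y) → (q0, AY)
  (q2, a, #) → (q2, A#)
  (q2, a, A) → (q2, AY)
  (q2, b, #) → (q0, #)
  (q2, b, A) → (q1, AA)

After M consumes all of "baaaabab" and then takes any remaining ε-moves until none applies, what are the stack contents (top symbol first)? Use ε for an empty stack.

(q0, baaaabab, #) ⊢ (q2, baaaabab, A#) ⊢ (q1, aaaabab, AA#) ⊢ (q0, aaaabab, AA#) ⊢ (q0, aaabab, A#) ⊢ (q0, aabab, #) ⊢ (q2, aabab, A#) ⊢ (q2, abab, AY#) ⊢ (q2, bab, AYY#) ⊢ (q1, ab, AAYY#) ⊢ (q0, ab, AAYY#) ⊢ (q0, b, AYY#) ⊢ (q2, ε, YAYY#)
All input consumed in state q2 with stack YAYY#.

YAYY#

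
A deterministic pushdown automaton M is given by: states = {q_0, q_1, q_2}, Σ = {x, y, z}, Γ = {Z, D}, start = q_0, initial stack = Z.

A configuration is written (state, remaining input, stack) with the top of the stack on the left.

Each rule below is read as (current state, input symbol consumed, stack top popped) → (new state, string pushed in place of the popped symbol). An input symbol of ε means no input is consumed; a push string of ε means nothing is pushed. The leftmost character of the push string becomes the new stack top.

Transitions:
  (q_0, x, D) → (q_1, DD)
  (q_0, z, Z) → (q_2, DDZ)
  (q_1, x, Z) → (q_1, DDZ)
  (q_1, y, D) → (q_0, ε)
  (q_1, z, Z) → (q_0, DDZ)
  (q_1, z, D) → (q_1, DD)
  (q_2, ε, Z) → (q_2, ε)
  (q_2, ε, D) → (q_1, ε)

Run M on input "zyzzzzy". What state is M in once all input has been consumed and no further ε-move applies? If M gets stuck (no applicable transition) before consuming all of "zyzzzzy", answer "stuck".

(q_0, zyzzzzy, Z)
  read z, top Z: go to q_2, push DDZ → (q_2, yzzzzy, DDZ)
  ε-move, top D: go to q_1, push ε → (q_1, yzzzzy, DZ)
  read y, top D: go to q_0, push ε → (q_0, zzzzy, Z)
  read z, top Z: go to q_2, push DDZ → (q_2, zzzy, DDZ)
  ε-move, top D: go to q_1, push ε → (q_1, zzzy, DZ)
  read z, top D: go to q_1, push DD → (q_1, zzy, DDZ)
  read z, top D: go to q_1, push DD → (q_1, zy, DDDZ)
  read z, top D: go to q_1, push DD → (q_1, y, DDDDZ)
  read y, top D: go to q_0, push ε → (q_0, ε, DDDZ)
All input consumed; M is in state q_0.

q_0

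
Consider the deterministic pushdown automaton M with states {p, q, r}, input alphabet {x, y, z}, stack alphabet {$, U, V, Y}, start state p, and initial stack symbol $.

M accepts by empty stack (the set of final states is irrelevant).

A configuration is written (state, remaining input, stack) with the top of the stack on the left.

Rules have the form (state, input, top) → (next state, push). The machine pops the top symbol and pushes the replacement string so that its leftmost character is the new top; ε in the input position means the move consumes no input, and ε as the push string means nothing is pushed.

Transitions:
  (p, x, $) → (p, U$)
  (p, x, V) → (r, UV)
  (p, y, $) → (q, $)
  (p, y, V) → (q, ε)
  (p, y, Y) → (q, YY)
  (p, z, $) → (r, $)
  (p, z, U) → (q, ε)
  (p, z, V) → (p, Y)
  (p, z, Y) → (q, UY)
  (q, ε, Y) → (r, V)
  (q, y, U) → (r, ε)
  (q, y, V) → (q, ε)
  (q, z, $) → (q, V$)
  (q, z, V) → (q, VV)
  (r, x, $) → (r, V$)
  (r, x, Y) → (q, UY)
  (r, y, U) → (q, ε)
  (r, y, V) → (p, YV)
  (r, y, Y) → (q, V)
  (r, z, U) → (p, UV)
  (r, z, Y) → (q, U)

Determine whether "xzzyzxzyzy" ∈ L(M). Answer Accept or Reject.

(p, xzzyzxzyzy, $)
  read x, top $: go to p, push U$ → (p, zzyzxzyzy, U$)
  read z, top U: go to q, push ε → (q, zyzxzyzy, $)
  read z, top $: go to q, push V$ → (q, yzxzyzy, V$)
  read y, top V: go to q, push ε → (q, zxzyzy, $)
  read z, top $: go to q, push V$ → (q, xzyzy, V$)
No transition applies at (q, xzyzy, V$); input not fully consumed.

Reject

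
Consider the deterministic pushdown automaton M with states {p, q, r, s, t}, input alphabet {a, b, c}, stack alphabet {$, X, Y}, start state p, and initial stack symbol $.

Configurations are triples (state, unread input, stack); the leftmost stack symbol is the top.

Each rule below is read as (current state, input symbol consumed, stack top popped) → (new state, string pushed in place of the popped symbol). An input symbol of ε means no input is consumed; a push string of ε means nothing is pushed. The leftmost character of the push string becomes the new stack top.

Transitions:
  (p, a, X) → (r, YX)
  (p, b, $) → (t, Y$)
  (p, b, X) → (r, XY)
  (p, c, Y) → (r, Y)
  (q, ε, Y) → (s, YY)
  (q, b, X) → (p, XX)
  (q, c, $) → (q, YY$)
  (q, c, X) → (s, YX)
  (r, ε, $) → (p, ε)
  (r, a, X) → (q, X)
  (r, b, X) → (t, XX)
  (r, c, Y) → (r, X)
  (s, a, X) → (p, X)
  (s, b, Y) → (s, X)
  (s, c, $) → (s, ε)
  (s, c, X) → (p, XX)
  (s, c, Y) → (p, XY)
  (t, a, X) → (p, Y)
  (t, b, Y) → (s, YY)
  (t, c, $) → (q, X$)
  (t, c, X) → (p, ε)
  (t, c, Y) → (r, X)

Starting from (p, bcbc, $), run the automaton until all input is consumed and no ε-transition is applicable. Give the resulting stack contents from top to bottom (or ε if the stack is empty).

(p, bcbc, $) ⊢ (t, cbc, Y$) ⊢ (r, bc, X$) ⊢ (t, c, XX$) ⊢ (p, ε, X$)
All input consumed in state p with stack X$.

X$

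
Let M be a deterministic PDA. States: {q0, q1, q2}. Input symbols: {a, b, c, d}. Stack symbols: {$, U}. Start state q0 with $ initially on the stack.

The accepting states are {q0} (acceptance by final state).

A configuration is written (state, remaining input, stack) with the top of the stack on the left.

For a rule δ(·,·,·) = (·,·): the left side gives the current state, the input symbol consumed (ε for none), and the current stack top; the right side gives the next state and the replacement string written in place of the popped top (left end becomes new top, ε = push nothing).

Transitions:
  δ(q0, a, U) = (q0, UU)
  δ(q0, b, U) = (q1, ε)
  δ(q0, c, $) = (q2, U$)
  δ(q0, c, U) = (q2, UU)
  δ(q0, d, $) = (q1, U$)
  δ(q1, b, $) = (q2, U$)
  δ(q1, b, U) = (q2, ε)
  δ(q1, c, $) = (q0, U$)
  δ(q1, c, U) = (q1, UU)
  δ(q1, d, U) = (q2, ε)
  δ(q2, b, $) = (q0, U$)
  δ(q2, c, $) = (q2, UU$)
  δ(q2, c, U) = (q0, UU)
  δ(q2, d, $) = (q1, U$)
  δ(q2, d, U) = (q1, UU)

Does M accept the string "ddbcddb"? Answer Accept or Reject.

(q0, ddbcddb, $) ⊢ (q1, dbcddb, U$) ⊢ (q2, bcddb, $) ⊢ (q0, cddb, U$) ⊢ (q2, ddb, UU$) ⊢ (q1, db, UUU$) ⊢ (q2, b, UU$)
No transition applies at (q2, b, UU$); input not fully consumed.

Reject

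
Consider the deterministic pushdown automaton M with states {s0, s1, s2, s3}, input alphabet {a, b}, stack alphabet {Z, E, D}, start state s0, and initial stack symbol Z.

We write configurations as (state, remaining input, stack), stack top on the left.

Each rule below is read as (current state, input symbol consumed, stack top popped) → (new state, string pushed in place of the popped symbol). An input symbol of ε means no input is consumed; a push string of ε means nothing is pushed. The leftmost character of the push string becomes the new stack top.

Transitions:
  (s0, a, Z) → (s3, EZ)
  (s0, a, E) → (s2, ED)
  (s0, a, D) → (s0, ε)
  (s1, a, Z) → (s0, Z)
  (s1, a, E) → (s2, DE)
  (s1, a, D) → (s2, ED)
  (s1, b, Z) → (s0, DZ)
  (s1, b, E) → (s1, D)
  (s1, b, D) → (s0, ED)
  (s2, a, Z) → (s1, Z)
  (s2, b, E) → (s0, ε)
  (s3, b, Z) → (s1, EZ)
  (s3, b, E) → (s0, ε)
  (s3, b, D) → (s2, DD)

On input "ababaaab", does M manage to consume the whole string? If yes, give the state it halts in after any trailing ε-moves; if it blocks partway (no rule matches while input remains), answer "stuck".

stuck

(s0, ababaaab, Z) ⊢ (s3, babaaab, EZ) ⊢ (s0, abaaab, Z) ⊢ (s3, baaab, EZ) ⊢ (s0, aaab, Z) ⊢ (s3, aab, EZ)
No transition for (s3, a, top E); M blocks with input aab remaining.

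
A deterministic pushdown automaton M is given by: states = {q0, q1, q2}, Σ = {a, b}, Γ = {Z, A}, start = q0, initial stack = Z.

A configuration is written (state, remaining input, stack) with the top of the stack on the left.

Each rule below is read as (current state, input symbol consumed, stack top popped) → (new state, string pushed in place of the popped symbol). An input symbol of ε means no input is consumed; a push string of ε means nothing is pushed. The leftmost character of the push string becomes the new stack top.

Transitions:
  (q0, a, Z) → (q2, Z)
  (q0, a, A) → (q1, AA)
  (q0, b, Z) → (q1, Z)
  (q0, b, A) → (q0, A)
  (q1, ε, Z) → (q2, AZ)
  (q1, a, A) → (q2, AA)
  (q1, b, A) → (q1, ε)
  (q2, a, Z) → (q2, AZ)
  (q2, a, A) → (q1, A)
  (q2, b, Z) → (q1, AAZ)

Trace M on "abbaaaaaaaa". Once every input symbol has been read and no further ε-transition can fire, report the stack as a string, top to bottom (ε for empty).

(q0, abbaaaaaaaa, Z)
  read a, top Z: go to q2, push Z → (q2, bbaaaaaaaa, Z)
  read b, top Z: go to q1, push AAZ → (q1, baaaaaaaa, AAZ)
  read b, top A: go to q1, push ε → (q1, aaaaaaaa, AZ)
  read a, top A: go to q2, push AA → (q2, aaaaaaa, AAZ)
  read a, top A: go to q1, push A → (q1, aaaaaa, AAZ)
  read a, top A: go to q2, push AA → (q2, aaaaa, AAAZ)
  read a, top A: go to q1, push A → (q1, aaaa, AAAZ)
  read a, top A: go to q2, push AA → (q2, aaa, AAAAZ)
  read a, top A: go to q1, push A → (q1, aa, AAAAZ)
  read a, top A: go to q2, push AA → (q2, a, AAAAAZ)
  read a, top A: go to q1, push A → (q1, ε, AAAAAZ)
All input consumed in state q1 with stack AAAAAZ.

AAAAAZ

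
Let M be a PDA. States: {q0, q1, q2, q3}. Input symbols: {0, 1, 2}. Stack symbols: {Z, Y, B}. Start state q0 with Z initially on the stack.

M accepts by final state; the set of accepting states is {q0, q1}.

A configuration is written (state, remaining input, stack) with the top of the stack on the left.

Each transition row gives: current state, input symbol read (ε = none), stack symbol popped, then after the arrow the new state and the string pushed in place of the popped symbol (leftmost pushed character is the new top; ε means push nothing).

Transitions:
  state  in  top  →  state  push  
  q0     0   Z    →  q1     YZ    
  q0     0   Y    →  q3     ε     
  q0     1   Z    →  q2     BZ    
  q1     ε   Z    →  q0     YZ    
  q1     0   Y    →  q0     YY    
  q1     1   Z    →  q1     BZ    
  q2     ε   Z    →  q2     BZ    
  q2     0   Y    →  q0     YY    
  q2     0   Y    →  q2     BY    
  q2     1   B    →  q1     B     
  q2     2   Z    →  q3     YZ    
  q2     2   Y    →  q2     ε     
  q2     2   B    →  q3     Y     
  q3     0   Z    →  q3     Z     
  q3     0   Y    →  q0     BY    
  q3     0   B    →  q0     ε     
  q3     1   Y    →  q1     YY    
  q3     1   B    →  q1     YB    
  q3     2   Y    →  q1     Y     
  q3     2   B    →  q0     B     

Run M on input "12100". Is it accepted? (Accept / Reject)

No computation consumes all input and reaches a final state.

Reject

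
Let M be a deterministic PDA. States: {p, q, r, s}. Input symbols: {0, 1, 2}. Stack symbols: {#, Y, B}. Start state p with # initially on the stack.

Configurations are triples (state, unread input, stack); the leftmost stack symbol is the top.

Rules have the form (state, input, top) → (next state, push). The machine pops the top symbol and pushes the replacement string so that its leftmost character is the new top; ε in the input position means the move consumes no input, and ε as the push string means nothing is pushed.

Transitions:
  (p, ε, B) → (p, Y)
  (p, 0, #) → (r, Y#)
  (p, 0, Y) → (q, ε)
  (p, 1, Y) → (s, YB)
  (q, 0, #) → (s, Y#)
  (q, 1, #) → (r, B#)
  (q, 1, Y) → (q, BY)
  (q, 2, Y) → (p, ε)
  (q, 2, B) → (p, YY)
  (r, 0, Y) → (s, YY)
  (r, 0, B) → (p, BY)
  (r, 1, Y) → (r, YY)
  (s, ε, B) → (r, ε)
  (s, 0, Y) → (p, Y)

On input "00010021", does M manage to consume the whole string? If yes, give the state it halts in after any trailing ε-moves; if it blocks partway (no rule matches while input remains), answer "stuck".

s

(p, 00010021, #)
  read 0, top #: go to r, push Y# → (r, 0010021, Y#)
  read 0, top Y: go to s, push YY → (s, 010021, YY#)
  read 0, top Y: go to p, push Y → (p, 10021, YY#)
  read 1, top Y: go to s, push YB → (s, 0021, YBY#)
  read 0, top Y: go to p, push Y → (p, 021, YBY#)
  read 0, top Y: go to q, push ε → (q, 21, BY#)
  read 2, top B: go to p, push YY → (p, 1, YYY#)
  read 1, top Y: go to s, push YB → (s, ε, YBYY#)
All input consumed; M is in state s.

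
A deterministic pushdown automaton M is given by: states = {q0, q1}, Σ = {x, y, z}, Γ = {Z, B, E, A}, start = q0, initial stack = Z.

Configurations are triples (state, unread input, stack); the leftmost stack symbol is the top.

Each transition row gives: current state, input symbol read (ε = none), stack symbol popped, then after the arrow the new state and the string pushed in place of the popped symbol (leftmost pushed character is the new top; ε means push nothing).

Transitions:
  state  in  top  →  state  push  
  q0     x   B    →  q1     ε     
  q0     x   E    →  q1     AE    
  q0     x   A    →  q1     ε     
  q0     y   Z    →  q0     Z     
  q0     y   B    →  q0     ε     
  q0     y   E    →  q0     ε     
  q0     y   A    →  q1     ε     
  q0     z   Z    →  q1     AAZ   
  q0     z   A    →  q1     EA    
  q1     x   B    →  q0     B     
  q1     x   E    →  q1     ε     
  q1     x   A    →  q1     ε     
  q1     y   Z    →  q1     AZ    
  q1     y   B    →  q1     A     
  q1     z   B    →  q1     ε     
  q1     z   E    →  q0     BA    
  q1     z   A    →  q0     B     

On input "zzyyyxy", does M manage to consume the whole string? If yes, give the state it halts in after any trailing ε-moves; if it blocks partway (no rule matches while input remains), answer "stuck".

(q0, zzyyyxy, Z) ⊢ (q1, zyyyxy, AAZ) ⊢ (q0, yyyxy, BAZ) ⊢ (q0, yyxy, AZ) ⊢ (q1, yxy, Z) ⊢ (q1, xy, AZ) ⊢ (q1, y, Z) ⊢ (q1, ε, AZ)
All input consumed; M is in state q1.

q1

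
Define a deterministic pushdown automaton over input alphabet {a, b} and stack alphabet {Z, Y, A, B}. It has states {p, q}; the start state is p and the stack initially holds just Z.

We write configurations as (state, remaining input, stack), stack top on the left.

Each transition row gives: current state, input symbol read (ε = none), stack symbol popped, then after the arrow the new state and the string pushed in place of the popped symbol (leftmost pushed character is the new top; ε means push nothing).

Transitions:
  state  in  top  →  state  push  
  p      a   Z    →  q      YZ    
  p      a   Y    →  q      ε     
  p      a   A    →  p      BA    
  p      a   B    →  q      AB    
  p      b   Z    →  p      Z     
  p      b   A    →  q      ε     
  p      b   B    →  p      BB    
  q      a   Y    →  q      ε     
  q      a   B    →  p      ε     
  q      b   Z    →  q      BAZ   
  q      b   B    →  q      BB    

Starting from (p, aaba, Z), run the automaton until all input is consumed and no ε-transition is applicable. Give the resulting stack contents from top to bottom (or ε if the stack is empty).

(p, aaba, Z)
  read a, top Z: go to q, push YZ → (q, aba, YZ)
  read a, top Y: go to q, push ε → (q, ba, Z)
  read b, top Z: go to q, push BAZ → (q, a, BAZ)
  read a, top B: go to p, push ε → (p, ε, AZ)
All input consumed in state p with stack AZ.

AZ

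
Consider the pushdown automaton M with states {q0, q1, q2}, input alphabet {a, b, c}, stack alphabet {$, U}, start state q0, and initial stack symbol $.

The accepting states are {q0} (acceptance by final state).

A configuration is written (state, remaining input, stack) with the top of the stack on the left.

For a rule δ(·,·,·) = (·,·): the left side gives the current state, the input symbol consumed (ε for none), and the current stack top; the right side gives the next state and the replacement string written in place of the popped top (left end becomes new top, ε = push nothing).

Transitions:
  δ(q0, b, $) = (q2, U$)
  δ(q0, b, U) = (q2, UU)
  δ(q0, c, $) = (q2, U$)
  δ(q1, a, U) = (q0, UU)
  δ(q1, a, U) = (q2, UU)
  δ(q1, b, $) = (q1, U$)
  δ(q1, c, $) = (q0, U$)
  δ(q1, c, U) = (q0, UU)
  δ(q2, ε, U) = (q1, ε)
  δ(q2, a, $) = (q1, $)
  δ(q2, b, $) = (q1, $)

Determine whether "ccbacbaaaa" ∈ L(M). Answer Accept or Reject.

One accepting computation: (q0, ccbacbaaaa, $) ⊢ (q2, cbacbaaaa, U$) ⊢ (q1, cbacbaaaa, $) ⊢ (q0, bacbaaaa, U$) ⊢ (q2, acbaaaa, UU$) ⊢ (q1, acbaaaa, U$) ⊢ (q2, cbaaaa, UU$) ⊢ (q1, cbaaaa, U$) ⊢ (q0, baaaa, UU$) ⊢ (q2, aaaa, UUU$) ⊢ (q1, aaaa, UU$) ⊢ (q2, aaa, UUU$) ⊢ (q1, aaa, UU$) ⊢ (q2, aa, UUU$) ⊢ (q1, aa, UU$) ⊢ (q2, a, UUU$) ⊢ (q1, a, UU$) ⊢ (q0, ε, UUU$)
All input consumed and state q0 ∈ F.

Accept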